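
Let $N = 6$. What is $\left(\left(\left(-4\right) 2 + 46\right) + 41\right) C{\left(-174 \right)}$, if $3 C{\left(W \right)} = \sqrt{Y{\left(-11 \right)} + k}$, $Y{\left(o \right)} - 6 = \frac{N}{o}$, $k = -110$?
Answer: $\frac{395 i \sqrt{506}}{33} \approx 269.25 i$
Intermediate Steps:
$Y{\left(o \right)} = 6 + \frac{6}{o}$
$C{\left(W \right)} = \frac{5 i \sqrt{506}}{33}$ ($C{\left(W \right)} = \frac{\sqrt{\left(6 + \frac{6}{-11}\right) - 110}}{3} = \frac{\sqrt{\left(6 + 6 \left(- \frac{1}{11}\right)\right) - 110}}{3} = \frac{\sqrt{\left(6 - \frac{6}{11}\right) - 110}}{3} = \frac{\sqrt{\frac{60}{11} - 110}}{3} = \frac{\sqrt{- \frac{1150}{11}}}{3} = \frac{\frac{5}{11} i \sqrt{506}}{3} = \frac{5 i \sqrt{506}}{33}$)
$\left(\left(\left(-4\right) 2 + 46\right) + 41\right) C{\left(-174 \right)} = \left(\left(\left(-4\right) 2 + 46\right) + 41\right) \frac{5 i \sqrt{506}}{33} = \left(\left(-8 + 46\right) + 41\right) \frac{5 i \sqrt{506}}{33} = \left(38 + 41\right) \frac{5 i \sqrt{506}}{33} = 79 \frac{5 i \sqrt{506}}{33} = \frac{395 i \sqrt{506}}{33}$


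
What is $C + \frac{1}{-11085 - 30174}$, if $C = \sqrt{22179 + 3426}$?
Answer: $- \frac{1}{41259} + 3 \sqrt{2845} \approx 160.02$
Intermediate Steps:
$C = 3 \sqrt{2845}$ ($C = \sqrt{25605} = 3 \sqrt{2845} \approx 160.02$)
$C + \frac{1}{-11085 - 30174} = 3 \sqrt{2845} + \frac{1}{-11085 - 30174} = 3 \sqrt{2845} + \frac{1}{-41259} = 3 \sqrt{2845} - \frac{1}{41259} = - \frac{1}{41259} + 3 \sqrt{2845}$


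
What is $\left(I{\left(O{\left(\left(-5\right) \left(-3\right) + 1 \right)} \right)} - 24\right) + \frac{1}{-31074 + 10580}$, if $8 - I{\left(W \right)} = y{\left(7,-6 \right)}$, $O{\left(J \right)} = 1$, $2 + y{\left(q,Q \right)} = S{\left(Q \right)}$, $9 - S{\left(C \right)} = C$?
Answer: $- \frac{594327}{20494} \approx -29.0$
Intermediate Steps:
$S{\left(C \right)} = 9 - C$
$y{\left(q,Q \right)} = 7 - Q$ ($y{\left(q,Q \right)} = -2 - \left(-9 + Q\right) = 7 - Q$)
$I{\left(W \right)} = -5$ ($I{\left(W \right)} = 8 - \left(7 - -6\right) = 8 - \left(7 + 6\right) = 8 - 13 = -5$)
$\left(I{\left(O{\left(\left(-5\right) \left(-3\right) + 1 \right)} \right)} - 24\right) + \frac{1}{-31074 + 10580} = \left(-5 - 24\right) + \frac{1}{-31074 + 10580} = -29 + \frac{1}{-20494} = -29 - \frac{1}{20494} = - \frac{594327}{20494}$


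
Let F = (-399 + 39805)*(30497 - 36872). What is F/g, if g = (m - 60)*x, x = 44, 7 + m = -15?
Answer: 125606625/1804 ≈ 69627.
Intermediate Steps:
m = -22 (m = -7 - 15 = -22)
F = -251213250 (F = 39406*(-6375) = -251213250)
g = -3608 (g = (-22 - 60)*44 = -82*44 = -3608)
F/g = -251213250/(-3608) = -251213250*(-1/3608) = 125606625/1804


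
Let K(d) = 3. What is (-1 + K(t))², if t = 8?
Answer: 4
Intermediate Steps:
(-1 + K(t))² = (-1 + 3)² = 2² = 4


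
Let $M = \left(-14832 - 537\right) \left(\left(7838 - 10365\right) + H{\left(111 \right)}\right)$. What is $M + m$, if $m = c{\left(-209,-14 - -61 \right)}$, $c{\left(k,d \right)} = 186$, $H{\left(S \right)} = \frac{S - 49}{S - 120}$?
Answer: $\frac{116830573}{3} \approx 3.8944 \cdot 10^{7}$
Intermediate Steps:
$H{\left(S \right)} = \frac{-49 + S}{-120 + S}$
$m = 186$
$M = \frac{116830015}{3}$ ($M = \left(-14832 - 537\right) \left(\left(7838 - 10365\right) + \frac{-49 + 111}{-120 + 111}\right) = - 15369 \left(-2527 + \frac{1}{-9} \cdot 62\right) = - 15369 \left(-2527 - \frac{62}{9}\right) = \left(-15369\right) \left(- \frac{22805}{9}\right) = \frac{116830015}{3} \approx 3.8943 \cdot 10^{7}$)
$M + m = \frac{116830015}{3} + 186 = \frac{116830573}{3}$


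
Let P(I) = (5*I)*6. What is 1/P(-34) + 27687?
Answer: 28240739/1020 ≈ 27687.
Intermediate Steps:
P(I) = 30*I
1/P(-34) + 27687 = 1/(30*(-34)) + 27687 = 1/(-1020) + 27687 = -1/1020 + 27687 = 28240739/1020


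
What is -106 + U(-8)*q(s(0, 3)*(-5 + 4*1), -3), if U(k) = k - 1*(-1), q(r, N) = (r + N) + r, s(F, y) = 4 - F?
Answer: -29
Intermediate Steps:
q(r, N) = N + 2*r (q(r, N) = (N + r) + r = N + 2*r)
U(k) = 1 + k (U(k) = k + 1 = 1 + k)
-106 + U(-8)*q(s(0, 3)*(-5 + 4*1), -3) = -106 + (1 - 8)*(-3 + 2*((4 - 1*0)*(-5 + 4*1))) = -106 - 7*(-3 + 2*((4 + 0)*(-5 + 4))) = -106 - 7*(-3 + 2*(4*(-1))) = -106 - 7*(-3 + 2*(-4)) = -106 - 7*(-3 - 8) = -106 - 7*(-11) = -106 + 77 = -29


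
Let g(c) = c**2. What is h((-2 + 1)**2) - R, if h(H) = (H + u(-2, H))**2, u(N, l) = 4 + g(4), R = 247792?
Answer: -247351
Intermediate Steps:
u(N, l) = 20 (u(N, l) = 4 + 4**2 = 4 + 16 = 20)
h(H) = (20 + H)**2 (h(H) = (H + 20)**2 = (20 + H)**2)
h((-2 + 1)**2) - R = (20 + (-2 + 1)**2)**2 - 1*247792 = (20 + (-1)**2)**2 - 247792 = (20 + 1)**2 - 247792 = 21**2 - 247792 = 441 - 247792 = -247351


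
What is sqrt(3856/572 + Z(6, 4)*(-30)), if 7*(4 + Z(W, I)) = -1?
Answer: sqrt(131289158)/1001 ≈ 11.447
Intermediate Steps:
Z(W, I) = -29/7 (Z(W, I) = -4 + (1/7)*(-1) = -4 - 1/7 = -29/7)
sqrt(3856/572 + Z(6, 4)*(-30)) = sqrt(3856/572 - 29/7*(-30)) = sqrt(3856*(1/572) + 870/7) = sqrt(964/143 + 870/7) = sqrt(131158/1001) = sqrt(131289158)/1001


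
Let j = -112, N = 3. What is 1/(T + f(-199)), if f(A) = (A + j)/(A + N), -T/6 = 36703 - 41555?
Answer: 196/5706263 ≈ 3.4348e-5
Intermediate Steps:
T = 29112 (T = -6*(36703 - 41555) = -6*(-4852) = 29112)
f(A) = (-112 + A)/(3 + A) (f(A) = (A - 112)/(A + 3) = (-112 + A)/(3 + A))
1/(T + f(-199)) = 1/(29112 + (-112 - 199)/(3 - 199)) = 1/(29112 - 311/(-196)) = 1/(29112 - 1/196*(-311)) = 1/(29112 + 311/196) = 1/(5706263/196) = 196/5706263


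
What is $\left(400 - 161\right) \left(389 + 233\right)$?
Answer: $148658$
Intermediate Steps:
$\left(400 - 161\right) \left(389 + 233\right) = 239 \cdot 622 = 148658$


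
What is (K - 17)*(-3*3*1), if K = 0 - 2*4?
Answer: 225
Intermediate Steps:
K = -8 (K = 0 - 8 = -8)
(K - 17)*(-3*3*1) = (-8 - 17)*(-3*3*1) = -(-225) = -25*(-9) = 225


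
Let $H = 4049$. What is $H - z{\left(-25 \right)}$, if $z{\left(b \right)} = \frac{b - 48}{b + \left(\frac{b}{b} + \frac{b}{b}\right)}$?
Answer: $\frac{93054}{23} \approx 4045.8$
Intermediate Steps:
$z{\left(b \right)} = \frac{-48 + b}{2 + b}$ ($z{\left(b \right)} = \frac{-48 + b}{b + \left(1 + 1\right)} = \frac{-48 + b}{b + 2} = \frac{-48 + b}{2 + b}$)
$H - z{\left(-25 \right)} = 4049 - \frac{-48 - 25}{2 - 25} = 4049 - \frac{1}{-23} \left(-73\right) = 4049 - \left(- \frac{1}{23}\right) \left(-73\right) = 4049 - \frac{73}{23} = \frac{93054}{23}$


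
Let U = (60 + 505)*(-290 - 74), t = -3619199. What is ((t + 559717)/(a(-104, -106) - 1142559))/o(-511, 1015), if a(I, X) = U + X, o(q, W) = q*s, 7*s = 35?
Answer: -3059482/3444970375 ≈ -0.00088810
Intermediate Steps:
s = 5 (s = (1/7)*35 = 5)
U = -205660 (U = 565*(-364) = -205660)
o(q, W) = 5*q (o(q, W) = q*5 = 5*q)
a(I, X) = -205660 + X
((t + 559717)/(a(-104, -106) - 1142559))/o(-511, 1015) = ((-3619199 + 559717)/((-205660 - 106) - 1142559))/((5*(-511))) = -3059482/(-205766 - 1142559)/(-2555) = -3059482/(-1348325)*(-1/2555) = -3059482*(-1/1348325)*(-1/2555) = (3059482/1348325)*(-1/2555) = -3059482/3444970375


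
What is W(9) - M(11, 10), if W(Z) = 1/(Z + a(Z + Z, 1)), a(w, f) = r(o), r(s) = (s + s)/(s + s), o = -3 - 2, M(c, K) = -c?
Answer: 111/10 ≈ 11.100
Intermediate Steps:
o = -5
r(s) = 1 (r(s) = (2*s)/((2*s)) = (2*s)*(1/(2*s)) = 1)
a(w, f) = 1
W(Z) = 1/(1 + Z) (W(Z) = 1/(Z + 1) = 1/(1 + Z))
W(9) - M(11, 10) = 1/(1 + 9) - (-1)*11 = 1/10 - 1*(-11) = ⅒ + 11 = 111/10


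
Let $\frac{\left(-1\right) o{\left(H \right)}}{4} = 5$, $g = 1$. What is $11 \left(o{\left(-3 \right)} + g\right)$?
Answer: $-209$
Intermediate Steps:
$o{\left(H \right)} = -20$ ($o{\left(H \right)} = \left(-4\right) 5 = -20$)
$11 \left(o{\left(-3 \right)} + g\right) = 11 \left(-20 + 1\right) = 11 \left(-19\right) = -209$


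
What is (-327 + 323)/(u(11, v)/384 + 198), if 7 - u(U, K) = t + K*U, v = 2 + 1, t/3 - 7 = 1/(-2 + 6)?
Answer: -6144/303937 ≈ -0.020215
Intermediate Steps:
t = 87/4 (t = 21 + 3/(-2 + 6) = 21 + 3/4 = 87/4 ≈ 21.750)
v = 3
u(U, K) = -59/4 - K*U (u(U, K) = 7 - (87/4 + K*U) = 7 + (-87/4 - K*U) = -59/4 - K*U)
(-327 + 323)/(u(11, v)/384 + 198) = (-327 + 323)/((-59/4 - 1*3*11)/384 + 198) = -4/((-59/4 - 33)*(1/384) + 198) = -4/(-191/4*1/384 + 198) = -4/(-191/1536 + 198) = -4/303937/1536 = -4*1536/303937 = -6144/303937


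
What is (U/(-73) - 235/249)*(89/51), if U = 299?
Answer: -8152934/927027 ≈ -8.7947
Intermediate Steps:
(U/(-73) - 235/249)*(89/51) = (299/(-73) - 235/249)*(89/51) = (299*(-1/73) - 235*1/249)*(89*(1/51)) = (-299/73 - 235/249)*(89/51) = -91606/18177*89/51 = -8152934/927027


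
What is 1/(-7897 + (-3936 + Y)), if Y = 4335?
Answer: -1/7498 ≈ -0.00013337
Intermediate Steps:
1/(-7897 + (-3936 + Y)) = 1/(-7897 + (-3936 + 4335)) = 1/(-7897 + 399) = 1/(-7498) = -1/7498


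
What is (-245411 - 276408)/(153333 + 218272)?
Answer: -521819/371605 ≈ -1.4042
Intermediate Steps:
(-245411 - 276408)/(153333 + 218272) = -521819/371605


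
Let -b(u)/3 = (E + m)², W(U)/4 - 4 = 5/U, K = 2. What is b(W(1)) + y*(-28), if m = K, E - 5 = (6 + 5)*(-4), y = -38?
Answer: -3043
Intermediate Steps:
W(U) = 16 + 20/U (W(U) = 16 + 4*(5/U) = 16 + 20/U)
E = -39 (E = 5 + (6 + 5)*(-4) = 5 + 11*(-4) = 5 - 44 = -39)
m = 2
b(u) = -4107 (b(u) = -3*(-39 + 2)² = -3*(-37)² = -3*1369 = -4107)
b(W(1)) + y*(-28) = -4107 - 38*(-28) = -4107 + 1064 = -3043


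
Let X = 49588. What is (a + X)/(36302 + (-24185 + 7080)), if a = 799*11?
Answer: 19459/6399 ≈ 3.0409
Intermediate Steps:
a = 8789
(a + X)/(36302 + (-24185 + 7080)) = (8789 + 49588)/(36302 + (-24185 + 7080)) = 58377/(36302 - 17105) = 58377/19197 = 58377*(1/19197) = 19459/6399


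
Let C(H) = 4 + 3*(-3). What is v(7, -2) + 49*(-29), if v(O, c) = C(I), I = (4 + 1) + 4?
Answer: -1426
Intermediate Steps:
I = 9 (I = 5 + 4 = 9)
C(H) = -5 (C(H) = 4 - 9 = -5)
v(O, c) = -5
v(7, -2) + 49*(-29) = -5 + 49*(-29) = -5 - 1421 = -1426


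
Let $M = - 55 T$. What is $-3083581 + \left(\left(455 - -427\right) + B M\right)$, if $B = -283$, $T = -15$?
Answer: $-3316174$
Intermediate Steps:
$M = 825$ ($M = \left(-55\right) \left(-15\right) = 825$)
$-3083581 + \left(\left(455 - -427\right) + B M\right) = -3083581 + \left(\left(455 - -427\right) - 233475\right) = -3083581 + \left(\left(455 + 427\right) - 233475\right) = -3083581 + \left(882 - 233475\right) = -3083581 - 232593 = -3316174$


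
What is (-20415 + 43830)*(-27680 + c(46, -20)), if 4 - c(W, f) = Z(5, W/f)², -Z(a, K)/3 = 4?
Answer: -651405300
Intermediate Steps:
Z(a, K) = -12 (Z(a, K) = -3*4 = -12)
c(W, f) = -140 (c(W, f) = 4 - 1*(-12)² = 4 - 1*144 = 4 - 144 = -140)
(-20415 + 43830)*(-27680 + c(46, -20)) = (-20415 + 43830)*(-27680 - 140) = 23415*(-27820) = -651405300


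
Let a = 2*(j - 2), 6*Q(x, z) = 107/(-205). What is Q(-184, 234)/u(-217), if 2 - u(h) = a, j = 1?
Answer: -107/4920 ≈ -0.021748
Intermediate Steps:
Q(x, z) = -107/1230 (Q(x, z) = (107/(-205))/6 = (107*(-1/205))/6 = (⅙)*(-107/205) = -107/1230)
a = -2 (a = 2*(1 - 2) = 2*(-1) = -2)
u(h) = 4 (u(h) = 2 - 1*(-2) = 2 + 2 = 4)
Q(-184, 234)/u(-217) = -107/1230/4 = -107/1230*¼ = -107/4920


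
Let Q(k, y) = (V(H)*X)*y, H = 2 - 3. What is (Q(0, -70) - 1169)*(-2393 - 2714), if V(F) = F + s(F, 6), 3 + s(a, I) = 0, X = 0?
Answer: 5970083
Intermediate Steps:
s(a, I) = -3 (s(a, I) = -3 + 0 = -3)
H = -1
V(F) = -3 + F (V(F) = F - 3 = -3 + F)
Q(k, y) = 0 (Q(k, y) = ((-3 - 1)*0)*y = (-4*0)*y = 0*y = 0)
(Q(0, -70) - 1169)*(-2393 - 2714) = (0 - 1169)*(-2393 - 2714) = -1169*(-5107) = 5970083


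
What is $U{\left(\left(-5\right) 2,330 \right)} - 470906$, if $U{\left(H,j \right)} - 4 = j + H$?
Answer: $-470582$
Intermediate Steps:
$U{\left(H,j \right)} = 4 + H + j$ ($U{\left(H,j \right)} = 4 + \left(j + H\right) = 4 + \left(H + j\right) = 4 + H + j$)
$U{\left(\left(-5\right) 2,330 \right)} - 470906 = \left(4 - 10 + 330\right) - 470906 = 324 - 470906 = -470582$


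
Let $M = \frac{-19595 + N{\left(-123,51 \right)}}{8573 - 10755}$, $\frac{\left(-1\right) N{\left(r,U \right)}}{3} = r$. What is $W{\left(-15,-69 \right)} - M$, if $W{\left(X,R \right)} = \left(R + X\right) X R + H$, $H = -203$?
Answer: $- \frac{95082626}{1091} \approx -87152.0$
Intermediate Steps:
$N{\left(r,U \right)} = - 3 r$
$M = \frac{9613}{1091}$ ($M = \frac{-19595 - -369}{8573 - 10755} = \frac{-19595 + 369}{-2182} = \left(-19226\right) \left(- \frac{1}{2182}\right) = \frac{9613}{1091} \approx 8.8112$)
$W{\left(X,R \right)} = -203 + R X \left(R + X\right)$ ($W{\left(X,R \right)} = \left(R + X\right) X R - 203 = X \left(R + X\right) R - 203 = R X \left(R + X\right) - 203 = -203 + R X \left(R + X\right)$)
$W{\left(-15,-69 \right)} - M = \left(-203 - 69 \left(-15\right)^{2} - 15 \left(-69\right)^{2}\right) - \frac{9613}{1091} = \left(-203 - 15525 - 71415\right) - \frac{9613}{1091} = -87143 - \frac{9613}{1091} = - \frac{95082626}{1091}$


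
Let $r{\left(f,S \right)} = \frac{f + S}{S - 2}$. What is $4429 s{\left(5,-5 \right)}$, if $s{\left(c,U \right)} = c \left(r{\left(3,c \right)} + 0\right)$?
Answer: $\frac{177160}{3} \approx 59053.0$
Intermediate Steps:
$r{\left(f,S \right)} = \frac{S + f}{-2 + S}$
$s{\left(c,U \right)} = \frac{c \left(3 + c\right)}{-2 + c}$ ($s{\left(c,U \right)} = c \left(\frac{c + 3}{-2 + c} + 0\right) = c \left(\frac{3 + c}{-2 + c} + 0\right) = c \frac{3 + c}{-2 + c} = \frac{c \left(3 + c\right)}{-2 + c}$)
$4429 s{\left(5,-5 \right)} = 4429 \frac{5 \left(3 + 5\right)}{-2 + 5} = 4429 \cdot 5 \cdot \frac{1}{3} \cdot 8 = 4429 \cdot \frac{40}{3} = \frac{177160}{3}$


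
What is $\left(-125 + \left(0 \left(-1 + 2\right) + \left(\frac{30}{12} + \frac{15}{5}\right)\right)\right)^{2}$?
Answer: $\frac{57121}{4} \approx 14280.0$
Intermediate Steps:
$\left(-125 + \left(0 \left(-1 + 2\right) + \left(\frac{30}{12} + \frac{15}{5}\right)\right)\right)^{2} = \left(-125 + \left(0 \cdot 1 + \left(30 \cdot \frac{1}{12} + 15 \cdot \frac{1}{5}\right)\right)\right)^{2} = \left(-125 + \left(0 + \left(\frac{5}{2} + 3\right)\right)\right)^{2} = \left(-125 + \left(0 + \frac{11}{2}\right)\right)^{2} = \left(-125 + \frac{11}{2}\right)^{2} = \left(- \frac{239}{2}\right)^{2} = \frac{57121}{4}$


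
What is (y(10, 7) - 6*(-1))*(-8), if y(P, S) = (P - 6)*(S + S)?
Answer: -496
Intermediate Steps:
y(P, S) = 2*S*(-6 + P) (y(P, S) = (-6 + P)*(2*S) = 2*S*(-6 + P))
(y(10, 7) - 6*(-1))*(-8) = (2*7*(-6 + 10) - 6*(-1))*(-8) = (2*7*4 + 6)*(-8) = (56 + 6)*(-8) = 62*(-8) = -496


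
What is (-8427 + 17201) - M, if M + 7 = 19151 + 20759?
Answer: -31129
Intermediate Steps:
M = 39903 (M = -7 + (19151 + 20759) = -7 + 39910 = 39903)
(-8427 + 17201) - M = (-8427 + 17201) - 1*39903 = 8774 - 39903 = -31129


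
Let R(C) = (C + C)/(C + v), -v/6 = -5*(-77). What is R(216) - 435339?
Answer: -151933383/349 ≈ -4.3534e+5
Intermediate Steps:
v = -2310 (v = -(-30)*(-77) = -6*385 = -2310)
R(C) = 2*C/(-2310 + C) (R(C) = (C + C)/(C - 2310) = (2*C)/(-2310 + C) = 2*C/(-2310 + C))
R(216) - 435339 = 2*216/(-2310 + 216) - 435339 = 2*216/(-2094) - 435339 = 2*216*(-1/2094) - 435339 = -72/349 - 435339 = -151933383/349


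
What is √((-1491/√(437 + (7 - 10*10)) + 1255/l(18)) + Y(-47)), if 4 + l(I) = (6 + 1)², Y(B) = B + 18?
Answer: √(-73960 - 577017*√86)/258 ≈ 9.0278*I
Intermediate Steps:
Y(B) = 18 + B
l(I) = 45 (l(I) = -4 + (6 + 1)² = -4 + 7² = -4 + 49 = 45)
√((-1491/√(437 + (7 - 10*10)) + 1255/l(18)) + Y(-47)) = √((-1491/√(437 + (7 - 10*10)) + 1255/45) + (18 - 47)) = √((-1491/√(437 + (7 - 100)) + 1255*(1/45)) - 29) = √((-1491/√(437 - 93) + 251/9) - 29) = √((-1491*√86/172 + 251/9) - 29) = √((251/9 - 1491*√86/172) - 29) = √(-10/9 - 1491*√86/172)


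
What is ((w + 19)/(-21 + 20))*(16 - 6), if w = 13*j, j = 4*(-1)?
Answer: 330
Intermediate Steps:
j = -4
w = -52 (w = 13*(-4) = -52)
((w + 19)/(-21 + 20))*(16 - 6) = ((-52 + 19)/(-21 + 20))*(16 - 6) = -33/(-1)*10 = -33*(-1)*10 = 33*10 = 330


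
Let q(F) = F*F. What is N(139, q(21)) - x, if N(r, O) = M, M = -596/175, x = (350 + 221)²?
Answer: -57057771/175 ≈ -3.2604e+5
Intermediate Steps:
q(F) = F²
x = 326041 (x = 571² = 326041)
M = -596/175 (M = -596*1/175 = -596/175 ≈ -3.4057)
N(r, O) = -596/175
N(139, q(21)) - x = -596/175 - 1*326041 = -596/175 - 326041 = -57057771/175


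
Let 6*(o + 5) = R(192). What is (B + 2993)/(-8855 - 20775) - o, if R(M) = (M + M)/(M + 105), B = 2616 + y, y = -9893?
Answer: 21688289/4400055 ≈ 4.9291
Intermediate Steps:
B = -7277 (B = 2616 - 9893 = -7277)
R(M) = 2*M/(105 + M) (R(M) = (2*M)/(105 + M) = 2*M/(105 + M))
o = -1421/297 (o = -5 + (2*192/(105 + 192))/6 = -5 + (2*192/297)/6 = -5 + (2*192*(1/297))/6 = -5 + (1/6)*(128/99) = -5 + 64/297 = -1421/297 ≈ -4.7845)
(B + 2993)/(-8855 - 20775) - o = (-7277 + 2993)/(-8855 - 20775) - 1*(-1421/297) = -4284/(-29630) + 1421/297 = -4284*(-1/29630) + 1421/297 = 2142/14815 + 1421/297 = 21688289/4400055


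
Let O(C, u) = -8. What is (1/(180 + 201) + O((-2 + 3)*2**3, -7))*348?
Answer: -353452/127 ≈ -2783.1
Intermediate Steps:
(1/(180 + 201) + O((-2 + 3)*2**3, -7))*348 = (1/(180 + 201) - 8)*348 = (1/381 - 8)*348 = -3047/381*348 = -353452/127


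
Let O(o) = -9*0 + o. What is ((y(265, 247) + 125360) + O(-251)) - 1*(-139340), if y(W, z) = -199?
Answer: 264250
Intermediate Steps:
O(o) = o (O(o) = 0 + o = o)
((y(265, 247) + 125360) + O(-251)) - 1*(-139340) = ((-199 + 125360) - 251) - 1*(-139340) = (125161 - 251) + 139340 = 124910 + 139340 = 264250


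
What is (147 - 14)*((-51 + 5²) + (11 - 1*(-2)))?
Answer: -1729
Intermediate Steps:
(147 - 14)*((-51 + 5²) + (11 - 1*(-2))) = 133*((-51 + 25) + (11 + 2)) = 133*(-26 + 13) = 133*(-13) = -1729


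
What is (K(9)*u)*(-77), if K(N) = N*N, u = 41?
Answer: -255717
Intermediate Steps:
K(N) = N²
(K(9)*u)*(-77) = (9²*41)*(-77) = (81*41)*(-77) = 3321*(-77) = -255717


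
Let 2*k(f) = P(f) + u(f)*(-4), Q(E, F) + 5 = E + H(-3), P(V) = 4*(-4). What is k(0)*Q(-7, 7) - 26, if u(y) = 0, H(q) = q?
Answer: 94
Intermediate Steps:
P(V) = -16
Q(E, F) = -8 + E (Q(E, F) = -5 + (E - 3) = -5 + (-3 + E) = -8 + E)
k(f) = -8 (k(f) = (-16 + 0*(-4))/2 = (-16 + 0)/2 = (½)*(-16) = -8)
k(0)*Q(-7, 7) - 26 = -8*(-8 - 7) - 26 = -8*(-15) - 26 = 120 - 26 = 94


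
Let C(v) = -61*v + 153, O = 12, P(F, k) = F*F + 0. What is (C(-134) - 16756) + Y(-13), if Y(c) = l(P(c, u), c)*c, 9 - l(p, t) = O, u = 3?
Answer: -8390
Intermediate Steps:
P(F, k) = F**2 (P(F, k) = F**2 + 0 = F**2)
l(p, t) = -3 (l(p, t) = 9 - 1*12 = 9 - 12 = -3)
Y(c) = -3*c
C(v) = 153 - 61*v
(C(-134) - 16756) + Y(-13) = ((153 - 61*(-134)) - 16756) - 3*(-13) = ((153 + 8174) - 16756) + 39 = (8327 - 16756) + 39 = -8429 + 39 = -8390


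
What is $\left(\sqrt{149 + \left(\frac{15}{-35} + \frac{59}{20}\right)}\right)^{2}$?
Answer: $\frac{21213}{140} \approx 151.52$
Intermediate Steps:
$\left(\sqrt{149 + \left(\frac{15}{-35} + \frac{59}{20}\right)}\right)^{2} = \left(\sqrt{149 + \left(15 \left(- \frac{1}{35}\right) + 59 \cdot \frac{1}{20}\right)}\right)^{2} = \left(\sqrt{149 + \left(- \frac{3}{7} + \frac{59}{20}\right)}\right)^{2} = \left(\sqrt{149 + \frac{353}{140}}\right)^{2} = \left(\sqrt{\frac{21213}{140}}\right)^{2} = \left(\frac{3 \sqrt{82495}}{70}\right)^{2} = \frac{21213}{140}$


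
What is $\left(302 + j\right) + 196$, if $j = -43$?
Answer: $455$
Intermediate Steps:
$\left(302 + j\right) + 196 = \left(302 - 43\right) + 196 = 259 + 196 = 455$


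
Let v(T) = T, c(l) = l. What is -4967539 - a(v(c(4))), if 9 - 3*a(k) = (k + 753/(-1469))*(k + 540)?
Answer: -21889170682/4407 ≈ -4.9669e+6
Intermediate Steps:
a(k) = 3 - (540 + k)*(-753/1469 + k)/3 (a(k) = 3 - (k + 753/(-1469))*(k + 540)/3 = 3 - (k + 753*(-1/1469))*(540 + k)/3 = 3 - (k - 753/1469)*(540 + k)/3 = 3 - (-753/1469 + k)*(540 + k)/3 = 3 - (540 + k)*(-753/1469 + k)/3)
-4967539 - a(v(c(4))) = -4967539 - (139947/1469 - 264169/1469*4 - 1/3*4**2) = -4967539 - (139947/1469 - 1056676/1469 - 1/3*16) = -4967539 - (139947/1469 - 1056676/1469 - 16/3) = -4967539 - 1*(-2773691/4407) = -4967539 + 2773691/4407 = -21889170682/4407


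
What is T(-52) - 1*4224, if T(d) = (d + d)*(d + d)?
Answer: 6592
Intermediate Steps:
T(d) = 4*d**2 (T(d) = (2*d)*(2*d) = 4*d**2)
T(-52) - 1*4224 = 4*(-52)**2 - 1*4224 = 4*2704 - 4224 = 10816 - 4224 = 6592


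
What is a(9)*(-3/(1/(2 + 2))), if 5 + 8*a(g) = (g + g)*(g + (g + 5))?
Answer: -1227/2 ≈ -613.50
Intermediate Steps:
a(g) = -5/8 + g*(5 + 2*g)/4 (a(g) = -5/8 + ((g + g)*(g + (g + 5)))/8 = -5/8 + ((2*g)*(g + (5 + g)))/8 = -5/8 + ((2*g)*(5 + 2*g))/8 = -5/8 + (2*g*(5 + 2*g))/8 = -5/8 + g*(5 + 2*g)/4)
a(9)*(-3/(1/(2 + 2))) = (-5/8 + (1/2)*9**2 + (5/4)*9)*(-3/(1/(2 + 2))) = (-5/8 + (1/2)*81 + 45/4)*(-3/(1/4)) = (-5/8 + 81/2 + 45/4)*(-3/1/4) = 409*(-3*4)/8 = (409/8)*(-12) = -1227/2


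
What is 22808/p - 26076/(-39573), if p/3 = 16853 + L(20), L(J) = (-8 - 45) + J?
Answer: 20540518/18489385 ≈ 1.1109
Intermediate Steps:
L(J) = -53 + J
p = 50460 (p = 3*(16853 + (-53 + 20)) = 3*(16853 - 33) = 3*16820 = 50460)
22808/p - 26076/(-39573) = 22808/50460 - 26076/(-39573) = 22808*(1/50460) - 26076*(-1/39573) = 5702/12615 + 8692/13191 = 20540518/18489385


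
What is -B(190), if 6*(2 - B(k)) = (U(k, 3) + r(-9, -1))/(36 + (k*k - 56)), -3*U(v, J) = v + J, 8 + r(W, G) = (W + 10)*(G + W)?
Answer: -1299127/649440 ≈ -2.0004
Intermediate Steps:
r(W, G) = -8 + (10 + W)*(G + W) (r(W, G) = -8 + (W + 10)*(G + W) = -8 + (10 + W)*(G + W))
U(v, J) = -J/3 - v/3 (U(v, J) = -(v + J)/3 = -(J + v)/3 = -J/3 - v/3)
B(k) = 2 - (-19 - k/3)/(6*(-20 + k**2)) (B(k) = 2 - ((-1/3*3 - k/3) + (-8 + (-9)**2 + 10*(-1) + 10*(-9) - 1*(-9)))/(6*(36 + (k*k - 56))) = 2 - ((-1 - k/3) + (-8 + 81 - 10 - 90 + 9))/(6*(36 + (k**2 - 56))) = 2 - ((-1 - k/3) - 18)/(6*(36 + (-56 + k**2))) = 2 - (-19 - k/3)/(6*(-20 + k**2)))
-B(190) = -(-663 + 190 + 36*190**2)/(18*(-20 + 190**2)) = -(-663 + 190 + 36*36100)/(18*(-20 + 36100)) = -(-663 + 190 + 1299600)/(18*36080) = -1299127/(18*36080) = -1*1299127/649440 = -1299127/649440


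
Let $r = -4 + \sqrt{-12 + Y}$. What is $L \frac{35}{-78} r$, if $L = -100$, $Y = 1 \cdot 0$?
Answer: $- \frac{7000}{39} + \frac{3500 i \sqrt{3}}{39} \approx -179.49 + 155.44 i$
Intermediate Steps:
$Y = 0$
$r = -4 + 2 i \sqrt{3}$ ($r = -4 + \sqrt{-12 + 0} = -4 + \sqrt{-12} = -4 + 2 i \sqrt{3} \approx -4.0 + 3.4641 i$)
$L \frac{35}{-78} r = - 100 \frac{35}{-78} \left(-4 + 2 i \sqrt{3}\right) = - 100 \cdot 35 \left(- \frac{1}{78}\right) \left(-4 + 2 i \sqrt{3}\right) = \left(-100\right) \left(- \frac{35}{78}\right) \left(-4 + 2 i \sqrt{3}\right) = \frac{1750 \left(-4 + 2 i \sqrt{3}\right)}{39} = - \frac{7000}{39} + \frac{3500 i \sqrt{3}}{39}$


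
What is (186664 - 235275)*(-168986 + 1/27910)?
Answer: 229268884379249/27910 ≈ 8.2146e+9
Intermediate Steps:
(186664 - 235275)*(-168986 + 1/27910) = -48611*(-168986 + 1/27910) = -48611*(-4716399259/27910) = 229268884379249/27910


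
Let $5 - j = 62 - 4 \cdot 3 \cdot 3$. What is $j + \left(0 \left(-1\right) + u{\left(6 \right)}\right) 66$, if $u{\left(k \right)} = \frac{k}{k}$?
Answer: $45$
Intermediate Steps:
$u{\left(k \right)} = 1$
$j = -21$ ($j = 5 - \left(62 - 4 \cdot 3 \cdot 3\right) = 5 - \left(62 - 12 \cdot 3\right) = 5 - \left(62 - 36\right) = 5 - 26 = -21$)
$j + \left(0 \left(-1\right) + u{\left(6 \right)}\right) 66 = -21 + \left(0 \left(-1\right) + 1\right) 66 = -21 + \left(0 + 1\right) 66 = -21 + 1 \cdot 66 = -21 + 66 = 45$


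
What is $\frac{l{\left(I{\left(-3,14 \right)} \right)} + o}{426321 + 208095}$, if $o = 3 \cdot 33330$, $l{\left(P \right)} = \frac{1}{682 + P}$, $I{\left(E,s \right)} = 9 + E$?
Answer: $\frac{68793121}{436478208} \approx 0.15761$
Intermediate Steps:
$o = 99990$
$\frac{l{\left(I{\left(-3,14 \right)} \right)} + o}{426321 + 208095} = \frac{\frac{1}{682 + \left(9 - 3\right)} + 99990}{426321 + 208095} = \frac{\frac{1}{682 + 6} + 99990}{634416} = \left(\frac{1}{688} + 99990\right) \frac{1}{634416} = \frac{68793121}{688} \cdot \frac{1}{634416} = \frac{68793121}{436478208}$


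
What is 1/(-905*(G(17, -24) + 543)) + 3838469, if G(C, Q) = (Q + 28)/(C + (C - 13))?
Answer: 39625801374094/10323335 ≈ 3.8385e+6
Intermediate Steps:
G(C, Q) = (28 + Q)/(-13 + 2*C) (G(C, Q) = (28 + Q)/(C + (-13 + C)) = (28 + Q)/(-13 + 2*C))
1/(-905*(G(17, -24) + 543)) + 3838469 = 1/(-905*((28 - 24)/(-13 + 2*17) + 543)) + 3838469 = 1/(-905*(4/(-13 + 34) + 543)) + 3838469 = 1/(-905*(4/21 + 543)) + 3838469 = 1/(-905*11407/21) + 3838469 = 1/(-10323335/21) + 3838469 = -21/10323335 + 3838469 = 39625801374094/10323335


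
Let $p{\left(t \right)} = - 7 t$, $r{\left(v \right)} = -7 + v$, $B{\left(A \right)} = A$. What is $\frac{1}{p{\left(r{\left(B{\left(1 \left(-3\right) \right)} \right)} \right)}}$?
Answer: $\frac{1}{70} \approx 0.014286$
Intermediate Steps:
$\frac{1}{p{\left(r{\left(B{\left(1 \left(-3\right) \right)} \right)} \right)}} = \frac{1}{\left(-7\right) \left(-7 + 1 \left(-3\right)\right)} = \frac{1}{\left(-7\right) \left(-7 - 3\right)} = \frac{1}{\left(-7\right) \left(-10\right)} = \frac{1}{70}$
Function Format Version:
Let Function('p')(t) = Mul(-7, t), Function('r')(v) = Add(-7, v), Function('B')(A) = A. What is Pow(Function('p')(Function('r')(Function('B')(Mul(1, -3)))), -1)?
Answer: Rational(1, 70) ≈ 0.014286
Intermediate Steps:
Pow(Function('p')(Function('r')(Function('B')(Mul(1, -3)))), -1) = Pow(Mul(-7, Add(-7, Mul(1, -3))), -1) = Pow(Mul(-7, Add(-7, -3)), -1) = Pow(Mul(-7, -10), -1) = Pow(70, -1) = Rational(1, 70)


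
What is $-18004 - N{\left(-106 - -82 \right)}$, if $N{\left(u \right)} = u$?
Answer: $-17980$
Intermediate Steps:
$-18004 - N{\left(-106 - -82 \right)} = -18004 - \left(-106 - -82\right) = -18004 - \left(-106 + 82\right) = -18004 - -24 = -18004 + 24 = -17980$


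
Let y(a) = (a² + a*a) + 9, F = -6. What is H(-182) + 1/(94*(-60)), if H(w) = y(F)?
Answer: 456839/5640 ≈ 81.000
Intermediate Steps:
y(a) = 9 + 2*a² (y(a) = (a² + a²) + 9 = 2*a² + 9 = 9 + 2*a²)
H(w) = 81 (H(w) = 9 + 2*(-6)² = 9 + 2*36 = 9 + 72 = 81)
H(-182) + 1/(94*(-60)) = 81 + 1/(94*(-60)) = 81 + 1/(-5640) = 81 - 1/5640 = 456839/5640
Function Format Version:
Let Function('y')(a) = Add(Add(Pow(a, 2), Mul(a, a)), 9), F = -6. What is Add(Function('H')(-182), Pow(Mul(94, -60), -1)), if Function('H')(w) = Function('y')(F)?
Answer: Rational(456839, 5640) ≈ 81.000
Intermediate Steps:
Function('y')(a) = Add(9, Mul(2, Pow(a, 2))) (Function('y')(a) = Add(Add(Pow(a, 2), Pow(a, 2)), 9) = Add(Mul(2, Pow(a, 2)), 9) = Add(9, Mul(2, Pow(a, 2))))
Function('H')(w) = 81 (Function('H')(w) = Add(9, Mul(2, Pow(-6, 2))) = Add(9, Mul(2, 36)) = Add(9, 72) = 81)
Add(Function('H')(-182), Pow(Mul(94, -60), -1)) = Add(81, Pow(Mul(94, -60), -1)) = Add(81, Pow(-5640, -1)) = Add(81, Rational(-1, 5640)) = Rational(456839, 5640)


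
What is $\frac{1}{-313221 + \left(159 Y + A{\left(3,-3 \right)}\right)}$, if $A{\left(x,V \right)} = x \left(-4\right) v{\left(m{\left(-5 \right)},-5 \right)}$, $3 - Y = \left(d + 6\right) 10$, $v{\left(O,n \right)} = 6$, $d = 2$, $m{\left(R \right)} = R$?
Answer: $- \frac{1}{325536} \approx -3.0719 \cdot 10^{-6}$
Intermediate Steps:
$Y = -77$ ($Y = 3 - \left(2 + 6\right) 10 = 3 - 8 \cdot 10 = 3 - 80 = -77$)
$A{\left(x,V \right)} = - 24 x$ ($A{\left(x,V \right)} = x \left(-4\right) 6 = - 4 x 6 = - 24 x$)
$\frac{1}{-313221 + \left(159 Y + A{\left(3,-3 \right)}\right)} = \frac{1}{-313221 + \left(159 \left(-77\right) - 72\right)} = \frac{1}{-313221 - 12315} = \frac{1}{-325536} = - \frac{1}{325536}$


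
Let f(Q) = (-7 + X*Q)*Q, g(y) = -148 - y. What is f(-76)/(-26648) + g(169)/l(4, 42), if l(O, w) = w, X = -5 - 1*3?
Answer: -408064/69951 ≈ -5.8336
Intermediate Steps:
X = -8 (X = -5 - 3 = -8)
f(Q) = Q*(-7 - 8*Q) (f(Q) = (-7 - 8*Q)*Q = Q*(-7 - 8*Q))
f(-76)/(-26648) + g(169)/l(4, 42) = -76*(-7 - 8*(-76))/(-26648) + (-148 - 1*169)/42 = -76*(-7 + 608)*(-1/26648) + (-148 - 169)*(1/42) = -76*601*(-1/26648) - 317*1/42 = -45676*(-1/26648) - 317/42 = 11419/6662 - 317/42 = -408064/69951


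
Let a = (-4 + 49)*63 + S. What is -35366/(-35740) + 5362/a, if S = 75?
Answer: 14727647/5200170 ≈ 2.8321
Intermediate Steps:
a = 2910 (a = (-4 + 49)*63 + 75 = 45*63 + 75 = 2835 + 75 = 2910)
-35366/(-35740) + 5362/a = -35366/(-35740) + 5362/2910 = -35366*(-1/35740) + 5362*(1/2910) = 17683/17870 + 2681/1455 = 14727647/5200170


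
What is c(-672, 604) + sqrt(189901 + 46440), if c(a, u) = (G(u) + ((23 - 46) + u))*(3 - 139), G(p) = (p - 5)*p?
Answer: -49283272 + sqrt(236341) ≈ -4.9283e+7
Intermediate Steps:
G(p) = p*(-5 + p) (G(p) = (-5 + p)*p = p*(-5 + p))
c(a, u) = 3128 - 136*u - 136*u*(-5 + u) (c(a, u) = (u*(-5 + u) + ((23 - 46) + u))*(3 - 139) = (u*(-5 + u) + (-23 + u))*(-136) = (-23 + u + u*(-5 + u))*(-136) = 3128 - 136*u - 136*u*(-5 + u))
c(-672, 604) + sqrt(189901 + 46440) = (3128 - 136*604 - 136*604*(-5 + 604)) + sqrt(189901 + 46440) = (3128 - 82144 - 136*604*599) + sqrt(236341) = (3128 - 82144 - 49204256) + sqrt(236341) = -49283272 + sqrt(236341)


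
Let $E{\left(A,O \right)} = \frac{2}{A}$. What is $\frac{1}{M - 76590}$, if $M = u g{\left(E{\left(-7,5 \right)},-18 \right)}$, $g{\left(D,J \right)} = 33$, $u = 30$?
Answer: $- \frac{1}{75600} \approx -1.3228 \cdot 10^{-5}$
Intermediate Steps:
$M = 990$ ($M = 30 \cdot 33 = 990$)
$\frac{1}{M - 76590} = \frac{1}{990 - 76590} = \frac{1}{-75600} = - \frac{1}{75600}$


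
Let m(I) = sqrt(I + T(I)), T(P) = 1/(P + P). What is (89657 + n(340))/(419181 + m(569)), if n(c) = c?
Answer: 4770120770674/22217896022055 - 29999*sqrt(81875686)/22217896022055 ≈ 0.21468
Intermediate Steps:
T(P) = 1/(2*P)
m(I) = sqrt(I + 1/(2*I))
(89657 + n(340))/(419181 + m(569)) = (89657 + 340)/(419181 + sqrt(2/569 + 4*569)/2) = 89997/(419181 + sqrt(2*(1/569) + 2276)/2) = 89997/(419181 + sqrt(2/569 + 2276)/2) = 89997/(419181 + sqrt(1295046/569)/2) = 89997/(419181 + (3*sqrt(81875686)/569)/2) = 89997/(419181 + 3*sqrt(81875686)/1138)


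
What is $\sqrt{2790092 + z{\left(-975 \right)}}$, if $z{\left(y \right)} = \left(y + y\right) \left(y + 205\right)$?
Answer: $2 \sqrt{1072898} \approx 2071.6$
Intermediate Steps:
$z{\left(y \right)} = 2 y \left(205 + y\right)$
$\sqrt{2790092 + z{\left(-975 \right)}} = \sqrt{2790092 + 2 \left(-975\right) \left(205 - 975\right)} = \sqrt{2790092 + 2 \left(-975\right) \left(-770\right)} = \sqrt{2790092 + 1501500} = \sqrt{4291592} = 2 \sqrt{1072898}$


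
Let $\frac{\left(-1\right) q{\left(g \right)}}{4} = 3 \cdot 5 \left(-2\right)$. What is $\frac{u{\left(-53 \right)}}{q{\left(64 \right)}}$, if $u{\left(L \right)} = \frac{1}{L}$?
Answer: $- \frac{1}{6360} \approx -0.00015723$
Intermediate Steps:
$q{\left(g \right)} = 120$ ($q{\left(g \right)} = - 4 \cdot 3 \cdot 5 \left(-2\right) = - 4 \cdot 15 \left(-2\right) = \left(-4\right) \left(-30\right) = 120$)
$\frac{u{\left(-53 \right)}}{q{\left(64 \right)}} = \frac{1}{\left(-53\right) 120} = \left(- \frac{1}{53}\right) \frac{1}{120} = - \frac{1}{6360}$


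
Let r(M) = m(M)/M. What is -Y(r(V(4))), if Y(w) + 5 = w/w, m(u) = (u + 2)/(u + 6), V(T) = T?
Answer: 4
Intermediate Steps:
m(u) = (2 + u)/(6 + u)
r(M) = (2 + M)/(M*(6 + M)) (r(M) = ((2 + M)/(6 + M))/M = (2 + M)/(M*(6 + M)))
Y(w) = -4 (Y(w) = -5 + w/w = -5 + 1 = -4)
-Y(r(V(4))) = -1*(-4) = 4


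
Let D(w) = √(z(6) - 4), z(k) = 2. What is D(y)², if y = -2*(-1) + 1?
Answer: -2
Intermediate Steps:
y = 3 (y = 2 + 1 = 3)
D(w) = I*√2 (D(w) = √(2 - 4) = √(-2) = I*√2)
D(y)² = (I*√2)² = -2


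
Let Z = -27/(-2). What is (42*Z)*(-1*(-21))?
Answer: 11907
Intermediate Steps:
Z = 27/2 (Z = -27*(-½) = 27/2 ≈ 13.500)
(42*Z)*(-1*(-21)) = (42*(27/2))*(-1*(-21)) = 567*21 = 11907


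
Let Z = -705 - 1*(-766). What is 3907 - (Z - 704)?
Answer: 4550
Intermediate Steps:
Z = 61 (Z = -705 + 766 = 61)
3907 - (Z - 704) = 3907 - (61 - 704) = 3907 - 1*(-643) = 3907 + 643 = 4550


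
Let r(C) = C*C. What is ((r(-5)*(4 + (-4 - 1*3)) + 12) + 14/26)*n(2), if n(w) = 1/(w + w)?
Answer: -203/13 ≈ -15.615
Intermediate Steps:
r(C) = C**2
n(w) = 1/(2*w)
((r(-5)*(4 + (-4 - 1*3)) + 12) + 14/26)*n(2) = (((-5)**2*(4 + (-4 - 1*3)) + 12) + 14/26)*((1/2)/2) = ((25*(4 + (-4 - 3)) + 12) + 14*(1/26))*((1/2)*(1/2)) = ((25*(4 - 7) + 12) + 7/13)*(1/4) = ((25*(-3) + 12) + 7/13)*(1/4) = ((-75 + 12) + 7/13)*(1/4) = (-63 + 7/13)*(1/4) = -812/13*1/4 = -203/13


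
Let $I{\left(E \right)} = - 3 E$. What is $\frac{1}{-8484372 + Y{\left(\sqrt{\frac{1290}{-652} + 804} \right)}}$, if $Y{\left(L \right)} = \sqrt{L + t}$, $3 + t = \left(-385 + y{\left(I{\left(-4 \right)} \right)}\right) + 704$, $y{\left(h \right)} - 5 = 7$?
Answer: $- \frac{1}{8484372 - \sqrt{328 + \frac{3 \sqrt{9470626}}{326}}} \approx -1.1786 \cdot 10^{-7}$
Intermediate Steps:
$y{\left(h \right)} = 12$ ($y{\left(h \right)} = 5 + 7 = 12$)
$t = 328$ ($t = -3 + \left(\left(-385 + 12\right) + 704\right) = -3 + \left(-373 + 704\right) = -3 + 331 = 328$)
$Y{\left(L \right)} = \sqrt{328 + L}$ ($Y{\left(L \right)} = \sqrt{L + 328} = \sqrt{328 + L}$)
$\frac{1}{-8484372 + Y{\left(\sqrt{\frac{1290}{-652} + 804} \right)}} = \frac{1}{-8484372 + \sqrt{328 + \sqrt{\frac{1290}{-652} + 804}}} = \frac{1}{-8484372 + \sqrt{328 + \sqrt{1290 \left(- \frac{1}{652}\right) + 804}}} = \frac{1}{-8484372 + \sqrt{328 + \sqrt{- \frac{645}{326} + 804}}} = \frac{1}{-8484372 + \sqrt{328 + \sqrt{\frac{261459}{326}}}} = \frac{1}{-8484372 + \sqrt{328 + \frac{3 \sqrt{9470626}}{326}}}$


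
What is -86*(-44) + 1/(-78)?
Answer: 295151/78 ≈ 3784.0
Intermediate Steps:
-86*(-44) + 1/(-78) = 3784 - 1/78 = 295151/78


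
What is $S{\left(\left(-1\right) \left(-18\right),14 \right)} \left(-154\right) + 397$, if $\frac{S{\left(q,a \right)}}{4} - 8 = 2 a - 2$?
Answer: $-20547$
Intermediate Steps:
$S{\left(q,a \right)} = 24 + 8 a$ ($S{\left(q,a \right)} = 32 + 4 \left(2 a - 2\right) = 32 + 4 \left(-2 + 2 a\right) = 32 + \left(-8 + 8 a\right) = 24 + 8 a$)
$S{\left(\left(-1\right) \left(-18\right),14 \right)} \left(-154\right) + 397 = \left(24 + 8 \cdot 14\right) \left(-154\right) + 397 = \left(24 + 112\right) \left(-154\right) + 397 = 136 \left(-154\right) + 397 = -20944 + 397 = -20547$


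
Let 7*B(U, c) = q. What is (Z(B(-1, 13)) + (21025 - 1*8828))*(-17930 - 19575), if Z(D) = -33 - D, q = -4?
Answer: -3193625760/7 ≈ -4.5623e+8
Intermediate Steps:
B(U, c) = -4/7 (B(U, c) = (⅐)*(-4) = -4/7)
(Z(B(-1, 13)) + (21025 - 1*8828))*(-17930 - 19575) = ((-33 - 1*(-4/7)) + (21025 - 1*8828))*(-17930 - 19575) = ((-33 + 4/7) + (21025 - 8828))*(-37505) = (-227/7 + 12197)*(-37505) = (85152/7)*(-37505) = -3193625760/7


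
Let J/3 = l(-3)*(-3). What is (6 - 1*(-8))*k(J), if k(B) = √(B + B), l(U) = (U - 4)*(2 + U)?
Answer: 42*I*√14 ≈ 157.15*I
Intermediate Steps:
l(U) = (-4 + U)*(2 + U)
J = -63 (J = 3*((-8 + (-3)² - 2*(-3))*(-3)) = 3*((-8 + 9 + 6)*(-3)) = 3*(7*(-3)) = 3*(-21) = -63)
k(B) = √2*√B (k(B) = √(2*B) = √2*√B)
(6 - 1*(-8))*k(J) = (6 - 1*(-8))*(√2*√(-63)) = (6 + 8)*(√2*(3*I*√7)) = 14*(3*I*√14) = 42*I*√14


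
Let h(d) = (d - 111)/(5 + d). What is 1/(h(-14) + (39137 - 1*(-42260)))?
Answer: 9/732698 ≈ 1.2283e-5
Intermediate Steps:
h(d) = (-111 + d)/(5 + d)
1/(h(-14) + (39137 - 1*(-42260))) = 1/((-111 - 14)/(5 - 14) + (39137 - 1*(-42260))) = 1/(-125/(-9) + (39137 + 42260)) = 1/(-⅑*(-125) + 81397) = 1/(125/9 + 81397) = 1/(732698/9) = 9/732698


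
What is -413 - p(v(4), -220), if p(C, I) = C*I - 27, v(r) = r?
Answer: 494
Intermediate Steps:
p(C, I) = -27 + C*I
-413 - p(v(4), -220) = -413 - (-27 + 4*(-220)) = -413 - (-27 - 880) = -413 - 1*(-907) = -413 + 907 = 494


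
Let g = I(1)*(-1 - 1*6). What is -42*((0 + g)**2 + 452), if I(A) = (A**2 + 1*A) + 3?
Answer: -70434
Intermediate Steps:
I(A) = 3 + A + A**2 (I(A) = (A**2 + A) + 3 = (A + A**2) + 3 = 3 + A + A**2)
g = -35 (g = (3 + 1 + 1**2)*(-1 - 1*6) = (3 + 1 + 1)*(-1 - 6) = 5*(-7) = -35)
-42*((0 + g)**2 + 452) = -42*((0 - 35)**2 + 452) = -42*((-35)**2 + 452) = -42*(1225 + 452) = -42*1677 = -70434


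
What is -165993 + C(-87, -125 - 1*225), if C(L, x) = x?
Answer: -166343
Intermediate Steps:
-165993 + C(-87, -125 - 1*225) = -165993 + (-125 - 1*225) = -165993 + (-125 - 225) = -165993 - 350 = -166343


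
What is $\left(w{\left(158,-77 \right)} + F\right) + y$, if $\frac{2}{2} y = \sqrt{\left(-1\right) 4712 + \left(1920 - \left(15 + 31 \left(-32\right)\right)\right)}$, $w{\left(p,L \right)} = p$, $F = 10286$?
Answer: $10444 + 11 i \sqrt{15} \approx 10444.0 + 42.603 i$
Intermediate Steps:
$y = 11 i \sqrt{15}$ ($y = \sqrt{\left(-1\right) 4712 + \left(1920 - \left(15 + 31 \left(-32\right)\right)\right)} = \sqrt{-4712 + \left(1920 - \left(15 - 992\right)\right)} = \sqrt{-4712 + \left(1920 - -977\right)} = \sqrt{-4712 + \left(1920 + 977\right)} = \sqrt{-4712 + 2897} = \sqrt{-1815} = 11 i \sqrt{15} \approx 42.603 i$)
$\left(w{\left(158,-77 \right)} + F\right) + y = \left(158 + 10286\right) + 11 i \sqrt{15} = 10444 + 11 i \sqrt{15}$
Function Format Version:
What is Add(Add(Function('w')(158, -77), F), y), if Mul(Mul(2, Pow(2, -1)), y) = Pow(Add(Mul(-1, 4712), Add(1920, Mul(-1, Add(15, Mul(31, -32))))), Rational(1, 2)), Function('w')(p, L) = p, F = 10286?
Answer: Add(10444, Mul(11, I, Pow(15, Rational(1, 2)))) ≈ Add(10444., Mul(42.603, I))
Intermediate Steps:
y = Mul(11, I, Pow(15, Rational(1, 2))) (y = Pow(Add(Mul(-1, 4712), Add(1920, Mul(-1, Add(15, Mul(31, -32))))), Rational(1, 2)) = Pow(Add(-4712, Add(1920, Mul(-1, Add(15, -992)))), Rational(1, 2)) = Pow(Add(-4712, Add(1920, Mul(-1, -977))), Rational(1, 2)) = Pow(Add(-4712, Add(1920, 977)), Rational(1, 2)) = Pow(Add(-4712, 2897), Rational(1, 2)) = Pow(-1815, Rational(1, 2)) = Mul(11, I, Pow(15, Rational(1, 2))) ≈ Mul(42.603, I))
Add(Add(Function('w')(158, -77), F), y) = Add(Add(158, 10286), Mul(11, I, Pow(15, Rational(1, 2)))) = Add(10444, Mul(11, I, Pow(15, Rational(1, 2))))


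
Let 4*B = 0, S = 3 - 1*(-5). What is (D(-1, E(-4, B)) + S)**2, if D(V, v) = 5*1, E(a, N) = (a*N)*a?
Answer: 169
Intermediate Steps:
S = 8 (S = 3 + 5 = 8)
B = 0 (B = (1/4)*0 = 0)
E(a, N) = N*a**2 (E(a, N) = (N*a)*a = N*a**2)
D(V, v) = 5
(D(-1, E(-4, B)) + S)**2 = (5 + 8)**2 = 13**2 = 169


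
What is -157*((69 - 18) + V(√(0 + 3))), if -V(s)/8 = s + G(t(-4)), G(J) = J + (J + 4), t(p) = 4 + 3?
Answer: 14601 + 1256*√3 ≈ 16776.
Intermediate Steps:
t(p) = 7
G(J) = 4 + 2*J (G(J) = J + (4 + J) = 4 + 2*J)
V(s) = -144 - 8*s (V(s) = -8*(s + (4 + 2*7)) = -8*(s + (4 + 14)) = -8*(s + 18) = -8*(18 + s) = -144 - 8*s)
-157*((69 - 18) + V(√(0 + 3))) = -157*((69 - 18) + (-144 - 8*√(0 + 3))) = -157*(51 + (-144 - 8*√3)) = -157*(-93 - 8*√3) = 14601 + 1256*√3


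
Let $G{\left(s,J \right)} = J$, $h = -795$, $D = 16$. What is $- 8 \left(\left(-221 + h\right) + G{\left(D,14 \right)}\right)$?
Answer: $8016$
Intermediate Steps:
$- 8 \left(\left(-221 + h\right) + G{\left(D,14 \right)}\right) = - 8 \left(\left(-221 - 795\right) + 14\right) = - 8 \left(-1016 + 14\right) = \left(-8\right) \left(-1002\right) = 8016$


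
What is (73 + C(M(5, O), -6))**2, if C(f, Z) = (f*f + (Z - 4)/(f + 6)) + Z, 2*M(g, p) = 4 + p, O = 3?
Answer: 35319249/5776 ≈ 6114.8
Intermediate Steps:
M(g, p) = 2 + p/2 (M(g, p) = (4 + p)/2 = 2 + p/2)
C(f, Z) = Z + f**2 + (-4 + Z)/(6 + f) (C(f, Z) = (f**2 + (-4 + Z)/(6 + f)) + Z = Z + f**2 + (-4 + Z)/(6 + f))
(73 + C(M(5, O), -6))**2 = (73 + (-4 + (2 + (1/2)*3)**3 + 6*(2 + (1/2)*3)**2 + 7*(-6) - 6*(2 + (1/2)*3))/(6 + (2 + (1/2)*3)))**2 = (73 + (-4 + (2 + 3/2)**3 + 6*(2 + 3/2)**2 - 42 - 6*(2 + 3/2))/(6 + (2 + 3/2)))**2 = (73 + (-4 + (7/2)**3 + 6*(7/2)**2 - 42 - 6*7/2)/(6 + 7/2))**2 = (73 + (-4 + 343/8 + 6*(49/4) - 42 - 21)/(19/2))**2 = (73 + 2*(-4 + 343/8 + 147/2 - 42 - 21)/19)**2 = (73 + (2/19)*(395/8))**2 = (73 + 395/76)**2 = (5943/76)**2 = 35319249/5776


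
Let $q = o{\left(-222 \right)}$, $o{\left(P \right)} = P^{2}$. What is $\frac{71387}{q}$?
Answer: $\frac{71387}{49284} \approx 1.4485$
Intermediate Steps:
$q = 49284$ ($q = \left(-222\right)^{2} = 49284$)
$\frac{71387}{q} = \frac{71387}{49284}$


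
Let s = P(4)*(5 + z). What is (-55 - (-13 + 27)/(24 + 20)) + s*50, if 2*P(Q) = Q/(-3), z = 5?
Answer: -25651/66 ≈ -388.65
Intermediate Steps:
P(Q) = -Q/6 (P(Q) = (Q/(-3))/2 = (Q*(-⅓))/2 = (-Q/3)/2 = -Q/6)
s = -20/3 (s = (-⅙*4)*(5 + 5) = -⅔*10 = -20/3 ≈ -6.6667)
(-55 - (-13 + 27)/(24 + 20)) + s*50 = (-55 - (-13 + 27)/(24 + 20)) - 20/3*50 = (-55 - 14/44) - 1000/3 = (-55 - 1*7/22) - 1000/3 = (-55 - 7/22) - 1000/3 = -1217/22 - 1000/3 = -25651/66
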